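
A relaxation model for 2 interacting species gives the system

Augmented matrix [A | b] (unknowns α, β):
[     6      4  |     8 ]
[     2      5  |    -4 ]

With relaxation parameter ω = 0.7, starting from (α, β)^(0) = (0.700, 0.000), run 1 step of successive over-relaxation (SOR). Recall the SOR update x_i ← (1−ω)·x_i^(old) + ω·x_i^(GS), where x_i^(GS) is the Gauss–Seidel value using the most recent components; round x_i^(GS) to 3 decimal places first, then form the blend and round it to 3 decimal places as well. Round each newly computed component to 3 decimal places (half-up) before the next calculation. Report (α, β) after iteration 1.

Iteration 1:
  α: GS value = (8 - (4)·0.000) / (6) = 1.333;  α ← (1−ω)·0.700 + ω·1.333 = 1.143
  β: GS value = (-4 - (2)·1.143) / (5) = -1.257;  β ← (1−ω)·0.000 + ω·-1.257 = -0.880

(1.143, -0.880)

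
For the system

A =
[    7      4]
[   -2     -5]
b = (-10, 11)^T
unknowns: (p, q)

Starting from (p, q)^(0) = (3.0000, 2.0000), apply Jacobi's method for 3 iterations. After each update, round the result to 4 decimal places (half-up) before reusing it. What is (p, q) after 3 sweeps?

Iteration 1:
  p = (-10 - (4)·2.0000) / (7) = -2.5714
  q = (11 - (-2)·3.0000) / (-5) = -3.4000
Iteration 2:
  p = (-10 - (4)·-3.4000) / (7) = 0.5143
  q = (11 - (-2)·-2.5714) / (-5) = -1.1714
Iteration 3:
  p = (-10 - (4)·-1.1714) / (7) = -0.7592
  q = (11 - (-2)·0.5143) / (-5) = -2.4057

(-0.7592, -2.4057)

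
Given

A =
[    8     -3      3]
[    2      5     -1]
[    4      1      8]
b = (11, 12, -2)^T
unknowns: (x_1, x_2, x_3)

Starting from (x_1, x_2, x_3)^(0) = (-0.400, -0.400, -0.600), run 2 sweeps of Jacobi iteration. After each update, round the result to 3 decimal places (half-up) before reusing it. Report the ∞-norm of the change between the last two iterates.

Iteration 1:
  x_1 = (11 - (-3)·-0.400 - (3)·-0.600) / (8) = 1.450
  x_2 = (12 - (2)·-0.400 - (-1)·-0.600) / (5) = 2.440
  x_3 = (-2 - (4)·-0.400 - (1)·-0.400) / (8) = 0.000
Iteration 2:
  x_1 = (11 - (-3)·2.440 - (3)·0.000) / (8) = 2.290
  x_2 = (12 - (2)·1.450 - (-1)·0.000) / (5) = 1.820
  x_3 = (-2 - (4)·1.450 - (1)·2.440) / (8) = -1.280
Change: (0.840, -0.620, -1.280) → max |·| = 1.280

1.280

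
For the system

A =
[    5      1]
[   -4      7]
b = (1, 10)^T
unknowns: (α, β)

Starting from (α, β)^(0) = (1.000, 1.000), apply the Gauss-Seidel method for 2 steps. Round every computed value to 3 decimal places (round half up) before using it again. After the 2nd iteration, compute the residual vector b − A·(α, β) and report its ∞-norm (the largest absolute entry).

0.051

Iteration 1:
  α = (1 - (1)·1.000) / (5) = 0.000
  β = (10 - (-4)·0.000) / (7) = 1.429
Iteration 2:
  α = (1 - (1)·1.429) / (5) = -0.086
  β = (10 - (-4)·-0.086) / (7) = 1.379
Residual b − A·x = (0.051, 0.003); ∞-norm = 0.051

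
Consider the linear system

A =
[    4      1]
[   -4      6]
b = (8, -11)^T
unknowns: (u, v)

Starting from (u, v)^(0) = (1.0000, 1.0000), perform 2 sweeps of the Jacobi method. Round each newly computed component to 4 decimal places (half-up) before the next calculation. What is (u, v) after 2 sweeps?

(2.2917, -0.6667)

Iteration 1:
  u = (8 - (1)·1.0000) / (4) = 1.7500
  v = (-11 - (-4)·1.0000) / (6) = -1.1667
Iteration 2:
  u = (8 - (1)·-1.1667) / (4) = 2.2917
  v = (-11 - (-4)·1.7500) / (6) = -0.6667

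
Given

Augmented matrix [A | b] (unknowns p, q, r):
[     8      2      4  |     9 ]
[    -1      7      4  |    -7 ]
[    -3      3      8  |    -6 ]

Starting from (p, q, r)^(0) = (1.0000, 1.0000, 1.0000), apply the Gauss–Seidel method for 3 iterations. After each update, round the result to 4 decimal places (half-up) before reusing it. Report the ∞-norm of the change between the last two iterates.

Iteration 1:
  p = (9 - (2)·1.0000 - (4)·1.0000) / (8) = 0.3750
  q = (-7 - (-1)·0.3750 - (4)·1.0000) / (7) = -1.5179
  r = (-6 - (-3)·0.3750 - (3)·-1.5179) / (8) = -0.0402
Iteration 2:
  p = (9 - (2)·-1.5179 - (4)·-0.0402) / (8) = 1.5246
  q = (-7 - (-1)·1.5246 - (4)·-0.0402) / (7) = -0.7592
  r = (-6 - (-3)·1.5246 - (3)·-0.7592) / (8) = 0.1064
Iteration 3:
  p = (9 - (2)·-0.7592 - (4)·0.1064) / (8) = 1.2616
  q = (-7 - (-1)·1.2616 - (4)·0.1064) / (7) = -0.8806
  r = (-6 - (-3)·1.2616 - (3)·-0.8806) / (8) = 0.0533
Change: (-0.2630, -0.1214, -0.0531) → max |·| = 0.2630

0.2630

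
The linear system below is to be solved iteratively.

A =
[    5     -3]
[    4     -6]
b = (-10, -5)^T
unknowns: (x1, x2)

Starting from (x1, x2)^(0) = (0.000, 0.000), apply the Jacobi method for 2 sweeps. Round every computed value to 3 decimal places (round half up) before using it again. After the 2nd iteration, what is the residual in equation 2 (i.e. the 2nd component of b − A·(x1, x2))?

Iteration 1:
  x1 = (-10 - (-3)·0.000) / (5) = -2.000
  x2 = (-5 - (4)·0.000) / (-6) = 0.833
Iteration 2:
  x1 = (-10 - (-3)·0.833) / (5) = -1.500
  x2 = (-5 - (4)·-2.000) / (-6) = -0.500
Residual b − A·x = (-4.000, -2.000)

-2.000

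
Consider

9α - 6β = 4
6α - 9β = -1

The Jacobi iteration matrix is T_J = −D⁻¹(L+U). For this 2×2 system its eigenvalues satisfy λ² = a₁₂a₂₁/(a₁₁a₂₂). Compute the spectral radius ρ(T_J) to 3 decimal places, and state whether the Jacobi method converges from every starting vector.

0.667

a₁₂a₂₁/(a₁₁a₂₂) = (-6)·(6) / ((9)·(-9)) = 0.444444
ρ = √|0.444444| = √0.444444 = 0.667
ρ < 1, so Jacobi converges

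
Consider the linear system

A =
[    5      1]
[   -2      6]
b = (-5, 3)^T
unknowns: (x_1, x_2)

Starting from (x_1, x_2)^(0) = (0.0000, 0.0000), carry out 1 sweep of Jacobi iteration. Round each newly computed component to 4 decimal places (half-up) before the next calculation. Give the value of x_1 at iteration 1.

-1.0000

Iteration 1:
  x_1 = (-5 - (1)·0.0000) / (5) = -1.0000
  x_2 = (3 - (-2)·0.0000) / (6) = 0.5000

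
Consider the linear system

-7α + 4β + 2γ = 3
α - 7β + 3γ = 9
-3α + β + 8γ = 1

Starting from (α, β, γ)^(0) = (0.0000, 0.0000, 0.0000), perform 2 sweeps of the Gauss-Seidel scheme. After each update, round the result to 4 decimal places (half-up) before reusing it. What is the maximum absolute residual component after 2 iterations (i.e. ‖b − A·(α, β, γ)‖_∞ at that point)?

Iteration 1:
  α = (3 - (4)·0.0000 - (2)·0.0000) / (-7) = -0.4286
  β = (9 - (1)·-0.4286 - (3)·0.0000) / (-7) = -1.3469
  γ = (1 - (-3)·-0.4286 - (1)·-1.3469) / (8) = 0.1326
Iteration 2:
  α = (3 - (4)·-1.3469 - (2)·0.1326) / (-7) = -1.1603
  β = (9 - (1)·-1.1603 - (3)·0.1326) / (-7) = -1.3946
  γ = (1 - (-3)·-1.1603 - (1)·-1.3946) / (8) = -0.1358
Residual b − A·x = (0.7279, 0.8055, 0.0001); ∞-norm = 0.8055

0.8055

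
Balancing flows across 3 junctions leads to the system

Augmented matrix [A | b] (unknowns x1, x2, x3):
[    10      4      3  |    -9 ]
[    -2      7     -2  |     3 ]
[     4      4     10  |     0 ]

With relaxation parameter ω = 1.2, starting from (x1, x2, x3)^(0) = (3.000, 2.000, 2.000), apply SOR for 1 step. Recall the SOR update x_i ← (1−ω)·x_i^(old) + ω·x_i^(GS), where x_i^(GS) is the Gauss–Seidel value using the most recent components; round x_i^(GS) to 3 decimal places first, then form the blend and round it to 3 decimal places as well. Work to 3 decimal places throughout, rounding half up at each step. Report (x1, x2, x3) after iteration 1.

Iteration 1:
  x1: GS value = (-9 - (4)·2.000 - (3)·2.000) / (10) = -2.300;  x1 ← (1−ω)·3.000 + ω·-2.300 = -3.360
  x2: GS value = (3 - (-2)·-3.360 - (-2)·2.000) / (7) = 0.040;  x2 ← (1−ω)·2.000 + ω·0.040 = -0.352
  x3: GS value = (0 - (4)·-3.360 - (4)·-0.352) / (10) = 1.485;  x3 ← (1−ω)·2.000 + ω·1.485 = 1.382

(-3.360, -0.352, 1.382)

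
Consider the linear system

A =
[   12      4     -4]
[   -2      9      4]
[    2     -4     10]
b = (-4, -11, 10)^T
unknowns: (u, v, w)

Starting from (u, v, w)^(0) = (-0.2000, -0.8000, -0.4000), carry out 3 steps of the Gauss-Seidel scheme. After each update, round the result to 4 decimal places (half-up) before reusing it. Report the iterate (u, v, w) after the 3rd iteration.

(0.2725, -1.3297, 0.4136)

Iteration 1:
  u = (-4 - (4)·-0.8000 - (-4)·-0.4000) / (12) = -0.2000
  v = (-11 - (-2)·-0.2000 - (4)·-0.4000) / (9) = -1.0889
  w = (10 - (2)·-0.2000 - (-4)·-1.0889) / (10) = 0.6044
Iteration 2:
  u = (-4 - (4)·-1.0889 - (-4)·0.6044) / (12) = 0.2311
  v = (-11 - (-2)·0.2311 - (4)·0.6044) / (9) = -1.4395
  w = (10 - (2)·0.2311 - (-4)·-1.4395) / (10) = 0.3780
Iteration 3:
  u = (-4 - (4)·-1.4395 - (-4)·0.3780) / (12) = 0.2725
  v = (-11 - (-2)·0.2725 - (4)·0.3780) / (9) = -1.3297
  w = (10 - (2)·0.2725 - (-4)·-1.3297) / (10) = 0.4136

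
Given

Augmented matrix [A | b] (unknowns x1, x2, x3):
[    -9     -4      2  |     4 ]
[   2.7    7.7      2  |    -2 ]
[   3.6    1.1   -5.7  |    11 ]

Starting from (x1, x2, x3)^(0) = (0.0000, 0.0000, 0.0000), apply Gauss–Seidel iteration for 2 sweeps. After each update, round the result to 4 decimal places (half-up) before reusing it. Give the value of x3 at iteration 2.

Iteration 1:
  x1 = (4 - (-4)·0.0000 - (2)·0.0000) / (-9) = -0.4444
  x2 = (-2 - (2.7)·-0.4444 - (2)·0.0000) / (7.7) = -0.1039
  x3 = (11 - (3.6)·-0.4444 - (1.1)·-0.1039) / (-5.7) = -2.2305
Iteration 2:
  x1 = (4 - (-4)·-0.1039 - (2)·-2.2305) / (-9) = -0.8939
  x2 = (-2 - (2.7)·-0.8939 - (2)·-2.2305) / (7.7) = 0.6331
  x3 = (11 - (3.6)·-0.8939 - (1.1)·0.6331) / (-5.7) = -2.3722

-2.3722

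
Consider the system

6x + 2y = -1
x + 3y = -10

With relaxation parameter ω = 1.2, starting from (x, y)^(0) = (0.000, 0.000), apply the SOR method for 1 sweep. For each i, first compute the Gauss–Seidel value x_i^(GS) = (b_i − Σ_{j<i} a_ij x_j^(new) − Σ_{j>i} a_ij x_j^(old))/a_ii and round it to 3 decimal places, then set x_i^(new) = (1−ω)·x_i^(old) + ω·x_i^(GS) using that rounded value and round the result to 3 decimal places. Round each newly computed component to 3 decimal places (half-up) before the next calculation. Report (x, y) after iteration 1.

Iteration 1:
  x: GS value = (-1 - (2)·0.000) / (6) = -0.167;  x ← (1−ω)·0.000 + ω·-0.167 = -0.200
  y: GS value = (-10 - (1)·-0.200) / (3) = -3.267;  y ← (1−ω)·0.000 + ω·-3.267 = -3.920

(-0.200, -3.920)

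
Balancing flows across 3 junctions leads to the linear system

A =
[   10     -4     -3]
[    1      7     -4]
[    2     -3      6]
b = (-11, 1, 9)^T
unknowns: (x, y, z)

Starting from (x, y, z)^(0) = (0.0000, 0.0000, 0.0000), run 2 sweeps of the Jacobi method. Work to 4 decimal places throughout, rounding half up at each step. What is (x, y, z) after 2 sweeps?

Iteration 1:
  x = (-11 - (-4)·0.0000 - (-3)·0.0000) / (10) = -1.1000
  y = (1 - (1)·0.0000 - (-4)·0.0000) / (7) = 0.1429
  z = (9 - (2)·0.0000 - (-3)·0.0000) / (6) = 1.5000
Iteration 2:
  x = (-11 - (-4)·0.1429 - (-3)·1.5000) / (10) = -0.5928
  y = (1 - (1)·-1.1000 - (-4)·1.5000) / (7) = 1.1571
  z = (9 - (2)·-1.1000 - (-3)·0.1429) / (6) = 1.9381

(-0.5928, 1.1571, 1.9381)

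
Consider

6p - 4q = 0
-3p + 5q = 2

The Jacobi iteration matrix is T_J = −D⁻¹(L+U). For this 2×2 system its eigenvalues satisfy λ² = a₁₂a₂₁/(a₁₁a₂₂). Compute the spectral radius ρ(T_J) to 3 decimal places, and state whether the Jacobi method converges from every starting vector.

0.632

a₁₂a₂₁/(a₁₁a₂₂) = (-4)·(-3) / ((6)·(5)) = 0.400000
ρ = √|0.400000| = √0.400000 = 0.632
ρ < 1, so Jacobi converges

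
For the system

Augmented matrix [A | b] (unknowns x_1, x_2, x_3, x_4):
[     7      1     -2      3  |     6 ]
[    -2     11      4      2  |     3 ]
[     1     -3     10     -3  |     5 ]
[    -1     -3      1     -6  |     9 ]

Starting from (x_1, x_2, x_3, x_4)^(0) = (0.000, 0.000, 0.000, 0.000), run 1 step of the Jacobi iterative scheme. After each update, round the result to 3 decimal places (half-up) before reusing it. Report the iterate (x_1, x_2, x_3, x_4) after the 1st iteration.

Iteration 1:
  x_1 = (6 - (1)·0.000 - (-2)·0.000 - (3)·0.000) / (7) = 0.857
  x_2 = (3 - (-2)·0.000 - (4)·0.000 - (2)·0.000) / (11) = 0.273
  x_3 = (5 - (1)·0.000 - (-3)·0.000 - (-3)·0.000) / (10) = 0.500
  x_4 = (9 - (-1)·0.000 - (-3)·0.000 - (1)·0.000) / (-6) = -1.500

(0.857, 0.273, 0.500, -1.500)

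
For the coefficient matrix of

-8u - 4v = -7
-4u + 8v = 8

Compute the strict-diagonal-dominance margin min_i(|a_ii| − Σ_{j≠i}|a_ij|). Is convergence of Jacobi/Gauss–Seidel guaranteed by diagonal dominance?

4

row 1: |-8| − (4) = 4
row 2: |8| − (4) = 4
minimum over rows = 4 → strictly diagonally dominant (convergence guaranteed)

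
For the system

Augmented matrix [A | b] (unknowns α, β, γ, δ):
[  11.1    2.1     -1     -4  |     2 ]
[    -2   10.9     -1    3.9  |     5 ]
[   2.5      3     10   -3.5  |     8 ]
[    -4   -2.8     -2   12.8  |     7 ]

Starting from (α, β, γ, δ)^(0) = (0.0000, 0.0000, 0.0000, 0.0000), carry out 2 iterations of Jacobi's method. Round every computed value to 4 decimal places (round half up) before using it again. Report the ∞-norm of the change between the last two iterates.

Iteration 1:
  α = (2 - (2.1)·0.0000 - (-1)·0.0000 - (-4)·0.0000) / (11.1) = 0.1802
  β = (5 - (-2)·0.0000 - (-1)·0.0000 - (3.9)·0.0000) / (10.9) = 0.4587
  γ = (8 - (2.5)·0.0000 - (3)·0.0000 - (-3.5)·0.0000) / (10) = 0.8000
  δ = (7 - (-4)·0.0000 - (-2.8)·0.0000 - (-2)·0.0000) / (12.8) = 0.5469
Iteration 2:
  α = (2 - (2.1)·0.4587 - (-1)·0.8000 - (-4)·0.5469) / (11.1) = 0.3626
  β = (5 - (-2)·0.1802 - (-1)·0.8000 - (3.9)·0.5469) / (10.9) = 0.3695
  γ = (8 - (2.5)·0.1802 - (3)·0.4587 - (-3.5)·0.5469) / (10) = 0.8088
  δ = (7 - (-4)·0.1802 - (-2.8)·0.4587 - (-2)·0.8000) / (12.8) = 0.8285
Change: (0.1824, -0.0892, 0.0088, 0.2816) → max |·| = 0.2816

0.2816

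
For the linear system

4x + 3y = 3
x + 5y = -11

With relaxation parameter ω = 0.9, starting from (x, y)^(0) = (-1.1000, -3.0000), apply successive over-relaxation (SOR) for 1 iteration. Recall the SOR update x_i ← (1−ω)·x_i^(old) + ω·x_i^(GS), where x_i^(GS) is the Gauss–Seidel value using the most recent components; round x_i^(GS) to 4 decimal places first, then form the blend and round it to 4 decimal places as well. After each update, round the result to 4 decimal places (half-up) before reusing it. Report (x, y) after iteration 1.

(2.5900, -2.7462)

Iteration 1:
  x: GS value = (3 - (3)·-3.0000) / (4) = 3.0000;  x ← (1−ω)·-1.1000 + ω·3.0000 = 2.5900
  y: GS value = (-11 - (1)·2.5900) / (5) = -2.7180;  y ← (1−ω)·-3.0000 + ω·-2.7180 = -2.7462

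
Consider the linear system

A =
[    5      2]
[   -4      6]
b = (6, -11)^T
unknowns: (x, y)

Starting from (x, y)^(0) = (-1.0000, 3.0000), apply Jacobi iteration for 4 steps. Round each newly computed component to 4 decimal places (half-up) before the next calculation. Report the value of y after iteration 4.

Iteration 1:
  x = (6 - (2)·3.0000) / (5) = 0.0000
  y = (-11 - (-4)·-1.0000) / (6) = -2.5000
Iteration 2:
  x = (6 - (2)·-2.5000) / (5) = 2.2000
  y = (-11 - (-4)·0.0000) / (6) = -1.8333
Iteration 3:
  x = (6 - (2)·-1.8333) / (5) = 1.9333
  y = (-11 - (-4)·2.2000) / (6) = -0.3667
Iteration 4:
  x = (6 - (2)·-0.3667) / (5) = 1.3467
  y = (-11 - (-4)·1.9333) / (6) = -0.5445

-0.5445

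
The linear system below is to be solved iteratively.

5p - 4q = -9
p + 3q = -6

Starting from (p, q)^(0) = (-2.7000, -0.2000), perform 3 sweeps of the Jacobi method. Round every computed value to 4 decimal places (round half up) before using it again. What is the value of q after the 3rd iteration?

Iteration 1:
  p = (-9 - (-4)·-0.2000) / (5) = -1.9600
  q = (-6 - (1)·-2.7000) / (3) = -1.1000
Iteration 2:
  p = (-9 - (-4)·-1.1000) / (5) = -2.6800
  q = (-6 - (1)·-1.9600) / (3) = -1.3467
Iteration 3:
  p = (-9 - (-4)·-1.3467) / (5) = -2.8774
  q = (-6 - (1)·-2.6800) / (3) = -1.1067

-1.1067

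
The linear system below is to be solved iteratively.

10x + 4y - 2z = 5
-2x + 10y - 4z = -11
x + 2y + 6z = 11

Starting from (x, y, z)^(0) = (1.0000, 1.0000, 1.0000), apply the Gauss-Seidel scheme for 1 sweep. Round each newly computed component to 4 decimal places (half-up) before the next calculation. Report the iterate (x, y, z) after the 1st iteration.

Iteration 1:
  x = (5 - (4)·1.0000 - (-2)·1.0000) / (10) = 0.3000
  y = (-11 - (-2)·0.3000 - (-4)·1.0000) / (10) = -0.6400
  z = (11 - (1)·0.3000 - (2)·-0.6400) / (6) = 1.9967

(0.3000, -0.6400, 1.9967)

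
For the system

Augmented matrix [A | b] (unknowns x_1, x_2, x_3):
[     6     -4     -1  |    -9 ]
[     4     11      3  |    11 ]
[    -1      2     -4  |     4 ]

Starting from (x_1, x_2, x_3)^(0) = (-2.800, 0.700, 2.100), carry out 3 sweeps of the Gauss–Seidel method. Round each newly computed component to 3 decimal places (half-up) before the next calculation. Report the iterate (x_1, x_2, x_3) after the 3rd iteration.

(-0.461, 1.153, -0.308)

Iteration 1:
  x_1 = (-9 - (-4)·0.700 - (-1)·2.100) / (6) = -0.683
  x_2 = (11 - (4)·-0.683 - (3)·2.100) / (11) = 0.676
  x_3 = (4 - (-1)·-0.683 - (2)·0.676) / (-4) = -0.491
Iteration 2:
  x_1 = (-9 - (-4)·0.676 - (-1)·-0.491) / (6) = -1.131
  x_2 = (11 - (4)·-1.131 - (3)·-0.491) / (11) = 1.545
  x_3 = (4 - (-1)·-1.131 - (2)·1.545) / (-4) = 0.055
Iteration 3:
  x_1 = (-9 - (-4)·1.545 - (-1)·0.055) / (6) = -0.461
  x_2 = (11 - (4)·-0.461 - (3)·0.055) / (11) = 1.153
  x_3 = (4 - (-1)·-0.461 - (2)·1.153) / (-4) = -0.308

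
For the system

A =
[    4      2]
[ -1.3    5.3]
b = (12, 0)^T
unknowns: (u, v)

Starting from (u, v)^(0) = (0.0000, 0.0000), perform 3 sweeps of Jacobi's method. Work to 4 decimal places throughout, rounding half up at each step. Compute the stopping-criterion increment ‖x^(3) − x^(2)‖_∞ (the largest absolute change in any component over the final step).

0.3679

Iteration 1:
  u = (12 - (2)·0.0000) / (4) = 3.0000
  v = (0 - (-1.3)·0.0000) / (5.3) = 0.0000
Iteration 2:
  u = (12 - (2)·0.0000) / (4) = 3.0000
  v = (0 - (-1.3)·3.0000) / (5.3) = 0.7358
Iteration 3:
  u = (12 - (2)·0.7358) / (4) = 2.6321
  v = (0 - (-1.3)·3.0000) / (5.3) = 0.7358
Change: (-0.3679, 0.0000) → max |·| = 0.3679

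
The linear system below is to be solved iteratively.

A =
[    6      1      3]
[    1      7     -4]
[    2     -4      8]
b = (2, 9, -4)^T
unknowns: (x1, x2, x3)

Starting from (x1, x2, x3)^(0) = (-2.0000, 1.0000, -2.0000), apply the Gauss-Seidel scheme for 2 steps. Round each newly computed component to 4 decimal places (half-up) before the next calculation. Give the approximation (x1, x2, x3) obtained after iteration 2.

Iteration 1:
  x1 = (2 - (1)·1.0000 - (3)·-2.0000) / (6) = 1.1667
  x2 = (9 - (1)·1.1667 - (-4)·-2.0000) / (7) = -0.0238
  x3 = (-4 - (2)·1.1667 - (-4)·-0.0238) / (8) = -0.8036
Iteration 2:
  x1 = (2 - (1)·-0.0238 - (3)·-0.8036) / (6) = 0.7391
  x2 = (9 - (1)·0.7391 - (-4)·-0.8036) / (7) = 0.7209
  x3 = (-4 - (2)·0.7391 - (-4)·0.7209) / (8) = -0.3243

(0.7391, 0.7209, -0.3243)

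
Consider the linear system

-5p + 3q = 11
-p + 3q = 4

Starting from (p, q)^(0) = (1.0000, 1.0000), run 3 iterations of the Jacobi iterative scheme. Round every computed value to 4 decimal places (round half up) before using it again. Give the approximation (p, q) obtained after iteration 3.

Iteration 1:
  p = (11 - (3)·1.0000) / (-5) = -1.6000
  q = (4 - (-1)·1.0000) / (3) = 1.6667
Iteration 2:
  p = (11 - (3)·1.6667) / (-5) = -1.2000
  q = (4 - (-1)·-1.6000) / (3) = 0.8000
Iteration 3:
  p = (11 - (3)·0.8000) / (-5) = -1.7200
  q = (4 - (-1)·-1.2000) / (3) = 0.9333

(-1.7200, 0.9333)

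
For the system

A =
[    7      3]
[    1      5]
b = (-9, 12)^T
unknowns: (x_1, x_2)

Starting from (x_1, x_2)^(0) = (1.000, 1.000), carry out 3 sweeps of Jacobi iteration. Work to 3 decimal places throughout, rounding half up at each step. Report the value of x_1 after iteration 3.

Iteration 1:
  x_1 = (-9 - (3)·1.000) / (7) = -1.714
  x_2 = (12 - (1)·1.000) / (5) = 2.200
Iteration 2:
  x_1 = (-9 - (3)·2.200) / (7) = -2.229
  x_2 = (12 - (1)·-1.714) / (5) = 2.743
Iteration 3:
  x_1 = (-9 - (3)·2.743) / (7) = -2.461
  x_2 = (12 - (1)·-2.229) / (5) = 2.846

-2.461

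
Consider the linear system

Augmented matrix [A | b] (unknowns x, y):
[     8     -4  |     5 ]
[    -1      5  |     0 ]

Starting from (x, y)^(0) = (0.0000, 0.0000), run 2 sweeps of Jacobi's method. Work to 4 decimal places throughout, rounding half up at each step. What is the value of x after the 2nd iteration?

Iteration 1:
  x = (5 - (-4)·0.0000) / (8) = 0.6250
  y = (0 - (-1)·0.0000) / (5) = 0.0000
Iteration 2:
  x = (5 - (-4)·0.0000) / (8) = 0.6250
  y = (0 - (-1)·0.6250) / (5) = 0.1250

0.6250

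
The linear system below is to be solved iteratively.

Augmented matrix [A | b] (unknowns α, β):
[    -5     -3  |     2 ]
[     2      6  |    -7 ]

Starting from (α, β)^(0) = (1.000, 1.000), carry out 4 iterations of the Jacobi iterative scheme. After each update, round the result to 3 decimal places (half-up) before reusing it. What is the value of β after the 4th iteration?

Iteration 1:
  α = (2 - (-3)·1.000) / (-5) = -1.000
  β = (-7 - (2)·1.000) / (6) = -1.500
Iteration 2:
  α = (2 - (-3)·-1.500) / (-5) = 0.500
  β = (-7 - (2)·-1.000) / (6) = -0.833
Iteration 3:
  α = (2 - (-3)·-0.833) / (-5) = 0.100
  β = (-7 - (2)·0.500) / (6) = -1.333
Iteration 4:
  α = (2 - (-3)·-1.333) / (-5) = 0.400
  β = (-7 - (2)·0.100) / (6) = -1.200

-1.200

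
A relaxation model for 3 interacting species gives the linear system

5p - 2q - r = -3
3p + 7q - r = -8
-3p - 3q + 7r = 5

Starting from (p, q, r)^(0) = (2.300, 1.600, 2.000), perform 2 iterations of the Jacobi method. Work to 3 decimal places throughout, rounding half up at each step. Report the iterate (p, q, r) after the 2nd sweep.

Iteration 1:
  p = (-3 - (-2)·1.600 - (-1)·2.000) / (5) = 0.440
  q = (-8 - (3)·2.300 - (-1)·2.000) / (7) = -1.843
  r = (5 - (-3)·2.300 - (-3)·1.600) / (7) = 2.386
Iteration 2:
  p = (-3 - (-2)·-1.843 - (-1)·2.386) / (5) = -0.860
  q = (-8 - (3)·0.440 - (-1)·2.386) / (7) = -0.991
  r = (5 - (-3)·0.440 - (-3)·-1.843) / (7) = 0.113

(-0.860, -0.991, 0.113)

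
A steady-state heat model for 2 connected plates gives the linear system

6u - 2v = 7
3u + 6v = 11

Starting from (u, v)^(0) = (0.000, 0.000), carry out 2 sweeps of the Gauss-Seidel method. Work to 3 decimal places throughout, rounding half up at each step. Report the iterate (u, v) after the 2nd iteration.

Iteration 1:
  u = (7 - (-2)·0.000) / (6) = 1.167
  v = (11 - (3)·1.167) / (6) = 1.250
Iteration 2:
  u = (7 - (-2)·1.250) / (6) = 1.583
  v = (11 - (3)·1.583) / (6) = 1.042

(1.583, 1.042)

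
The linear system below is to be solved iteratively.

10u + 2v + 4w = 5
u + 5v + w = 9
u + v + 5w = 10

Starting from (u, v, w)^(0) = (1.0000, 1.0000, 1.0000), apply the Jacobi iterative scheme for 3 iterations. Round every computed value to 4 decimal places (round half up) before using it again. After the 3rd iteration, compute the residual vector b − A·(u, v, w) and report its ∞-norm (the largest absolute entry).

Iteration 1:
  u = (5 - (2)·1.0000 - (4)·1.0000) / (10) = -0.1000
  v = (9 - (1)·1.0000 - (1)·1.0000) / (5) = 1.4000
  w = (10 - (1)·1.0000 - (1)·1.0000) / (5) = 1.6000
Iteration 2:
  u = (5 - (2)·1.4000 - (4)·1.6000) / (10) = -0.4200
  v = (9 - (1)·-0.1000 - (1)·1.6000) / (5) = 1.5000
  w = (10 - (1)·-0.1000 - (1)·1.4000) / (5) = 1.7400
Iteration 3:
  u = (5 - (2)·1.5000 - (4)·1.7400) / (10) = -0.4960
  v = (9 - (1)·-0.4200 - (1)·1.7400) / (5) = 1.5360
  w = (10 - (1)·-0.4200 - (1)·1.5000) / (5) = 1.7840
Residual b − A·x = (-0.2480, 0.0320, 0.0400); ∞-norm = 0.2480

0.2480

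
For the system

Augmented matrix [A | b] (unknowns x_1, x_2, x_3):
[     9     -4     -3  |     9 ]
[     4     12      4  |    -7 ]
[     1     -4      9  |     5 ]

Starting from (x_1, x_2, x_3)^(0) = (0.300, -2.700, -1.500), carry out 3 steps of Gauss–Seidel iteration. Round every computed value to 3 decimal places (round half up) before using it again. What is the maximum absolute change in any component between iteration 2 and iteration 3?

0.904

Iteration 1:
  x_1 = (9 - (-4)·-2.700 - (-3)·-1.500) / (9) = -0.700
  x_2 = (-7 - (4)·-0.700 - (4)·-1.500) / (12) = 0.150
  x_3 = (5 - (1)·-0.700 - (-4)·0.150) / (9) = 0.700
Iteration 2:
  x_1 = (9 - (-4)·0.150 - (-3)·0.700) / (9) = 1.300
  x_2 = (-7 - (4)·1.300 - (4)·0.700) / (12) = -1.250
  x_3 = (5 - (1)·1.300 - (-4)·-1.250) / (9) = -0.144
Iteration 3:
  x_1 = (9 - (-4)·-1.250 - (-3)·-0.144) / (9) = 0.396
  x_2 = (-7 - (4)·0.396 - (4)·-0.144) / (12) = -0.667
  x_3 = (5 - (1)·0.396 - (-4)·-0.667) / (9) = 0.215
Change: (-0.904, 0.583, 0.359) → max |·| = 0.904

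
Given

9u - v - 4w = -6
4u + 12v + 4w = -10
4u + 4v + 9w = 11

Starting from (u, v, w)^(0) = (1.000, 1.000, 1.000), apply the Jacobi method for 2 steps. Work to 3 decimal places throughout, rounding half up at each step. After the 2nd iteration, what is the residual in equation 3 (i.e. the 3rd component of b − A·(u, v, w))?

Iteration 1:
  u = (-6 - (-1)·1.000 - (-4)·1.000) / (9) = -0.111
  v = (-10 - (4)·1.000 - (4)·1.000) / (12) = -1.500
  w = (11 - (4)·1.000 - (4)·1.000) / (9) = 0.333
Iteration 2:
  u = (-6 - (-1)·-1.500 - (-4)·0.333) / (9) = -0.685
  v = (-10 - (4)·-0.111 - (4)·0.333) / (12) = -0.907
  w = (11 - (4)·-0.111 - (4)·-1.500) / (9) = 1.938
Residual b − A·x = (7.010, -4.128, -0.074)

-0.074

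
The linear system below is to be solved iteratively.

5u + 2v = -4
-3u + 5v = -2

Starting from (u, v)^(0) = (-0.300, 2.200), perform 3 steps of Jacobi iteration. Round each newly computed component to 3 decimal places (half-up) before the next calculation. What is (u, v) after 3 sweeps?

Iteration 1:
  u = (-4 - (2)·2.200) / (5) = -1.680
  v = (-2 - (-3)·-0.300) / (5) = -0.580
Iteration 2:
  u = (-4 - (2)·-0.580) / (5) = -0.568
  v = (-2 - (-3)·-1.680) / (5) = -1.408
Iteration 3:
  u = (-4 - (2)·-1.408) / (5) = -0.237
  v = (-2 - (-3)·-0.568) / (5) = -0.741

(-0.237, -0.741)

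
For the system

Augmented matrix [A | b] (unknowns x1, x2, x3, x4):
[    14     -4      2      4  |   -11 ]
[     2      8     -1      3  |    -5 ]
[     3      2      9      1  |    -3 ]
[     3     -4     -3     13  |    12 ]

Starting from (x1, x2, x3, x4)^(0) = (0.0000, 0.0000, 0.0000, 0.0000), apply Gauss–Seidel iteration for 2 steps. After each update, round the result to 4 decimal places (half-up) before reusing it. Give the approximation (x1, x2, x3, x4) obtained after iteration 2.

(-1.1910, -0.6910, 0.1086, 1.0104)

Iteration 1:
  x1 = (-11 - (-4)·0.0000 - (2)·0.0000 - (4)·0.0000) / (14) = -0.7857
  x2 = (-5 - (2)·-0.7857 - (-1)·0.0000 - (3)·0.0000) / (8) = -0.4286
  x3 = (-3 - (3)·-0.7857 - (2)·-0.4286 - (1)·0.0000) / (9) = 0.0238
  x4 = (12 - (3)·-0.7857 - (-4)·-0.4286 - (-3)·0.0238) / (13) = 0.9780
Iteration 2:
  x1 = (-11 - (-4)·-0.4286 - (2)·0.0238 - (4)·0.9780) / (14) = -1.1910
  x2 = (-5 - (2)·-1.1910 - (-1)·0.0238 - (3)·0.9780) / (8) = -0.6910
  x3 = (-3 - (3)·-1.1910 - (2)·-0.6910 - (1)·0.9780) / (9) = 0.1086
  x4 = (12 - (3)·-1.1910 - (-4)·-0.6910 - (-3)·0.1086) / (13) = 1.0104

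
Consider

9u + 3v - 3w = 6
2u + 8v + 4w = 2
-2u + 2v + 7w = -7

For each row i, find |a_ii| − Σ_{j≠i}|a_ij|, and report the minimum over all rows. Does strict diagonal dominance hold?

row 1: |9| − (3+3) = 3
row 2: |8| − (2+4) = 2
row 3: |7| − (2+2) = 3
minimum over rows = 2 → strictly diagonally dominant (convergence guaranteed)

2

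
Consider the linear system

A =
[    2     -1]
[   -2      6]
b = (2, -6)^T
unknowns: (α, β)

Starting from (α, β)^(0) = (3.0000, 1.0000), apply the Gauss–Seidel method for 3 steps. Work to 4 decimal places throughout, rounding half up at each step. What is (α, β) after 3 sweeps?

(0.6250, -0.7917)

Iteration 1:
  α = (2 - (-1)·1.0000) / (2) = 1.5000
  β = (-6 - (-2)·1.5000) / (6) = -0.5000
Iteration 2:
  α = (2 - (-1)·-0.5000) / (2) = 0.7500
  β = (-6 - (-2)·0.7500) / (6) = -0.7500
Iteration 3:
  α = (2 - (-1)·-0.7500) / (2) = 0.6250
  β = (-6 - (-2)·0.6250) / (6) = -0.7917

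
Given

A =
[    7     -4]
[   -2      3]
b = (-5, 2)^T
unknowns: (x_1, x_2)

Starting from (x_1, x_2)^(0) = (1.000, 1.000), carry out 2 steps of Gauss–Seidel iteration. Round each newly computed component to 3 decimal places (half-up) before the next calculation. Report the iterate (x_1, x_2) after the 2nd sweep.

Iteration 1:
  x_1 = (-5 - (-4)·1.000) / (7) = -0.143
  x_2 = (2 - (-2)·-0.143) / (3) = 0.571
Iteration 2:
  x_1 = (-5 - (-4)·0.571) / (7) = -0.388
  x_2 = (2 - (-2)·-0.388) / (3) = 0.408

(-0.388, 0.408)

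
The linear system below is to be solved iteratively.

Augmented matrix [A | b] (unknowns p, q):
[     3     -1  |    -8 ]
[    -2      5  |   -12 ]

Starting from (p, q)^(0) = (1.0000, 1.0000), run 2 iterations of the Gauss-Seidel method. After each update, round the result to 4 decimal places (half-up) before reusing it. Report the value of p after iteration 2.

Iteration 1:
  p = (-8 - (-1)·1.0000) / (3) = -2.3333
  q = (-12 - (-2)·-2.3333) / (5) = -3.3333
Iteration 2:
  p = (-8 - (-1)·-3.3333) / (3) = -3.7778
  q = (-12 - (-2)·-3.7778) / (5) = -3.9111

-3.7778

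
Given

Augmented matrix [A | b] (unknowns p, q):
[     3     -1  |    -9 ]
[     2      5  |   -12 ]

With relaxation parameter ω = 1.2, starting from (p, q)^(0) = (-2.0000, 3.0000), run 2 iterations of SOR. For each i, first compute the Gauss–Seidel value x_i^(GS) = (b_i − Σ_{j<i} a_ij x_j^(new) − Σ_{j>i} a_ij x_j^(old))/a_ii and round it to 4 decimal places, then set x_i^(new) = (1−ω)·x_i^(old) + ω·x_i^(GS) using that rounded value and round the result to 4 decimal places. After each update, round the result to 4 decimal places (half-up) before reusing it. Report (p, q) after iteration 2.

(-4.2080, -0.3562)

Iteration 1:
  p: GS value = (-9 - (-1)·3.0000) / (3) = -2.0000;  p ← (1−ω)·-2.0000 + ω·-2.0000 = -2.0000
  q: GS value = (-12 - (2)·-2.0000) / (5) = -1.6000;  q ← (1−ω)·3.0000 + ω·-1.6000 = -2.5200
Iteration 2:
  p: GS value = (-9 - (-1)·-2.5200) / (3) = -3.8400;  p ← (1−ω)·-2.0000 + ω·-3.8400 = -4.2080
  q: GS value = (-12 - (2)·-4.2080) / (5) = -0.7168;  q ← (1−ω)·-2.5200 + ω·-0.7168 = -0.3562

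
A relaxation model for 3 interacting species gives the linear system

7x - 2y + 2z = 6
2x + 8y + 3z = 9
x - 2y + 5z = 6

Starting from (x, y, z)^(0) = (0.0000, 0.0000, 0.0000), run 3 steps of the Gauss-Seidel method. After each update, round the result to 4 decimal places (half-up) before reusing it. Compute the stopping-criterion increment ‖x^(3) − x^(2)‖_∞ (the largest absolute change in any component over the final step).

Iteration 1:
  x = (6 - (-2)·0.0000 - (2)·0.0000) / (7) = 0.8571
  y = (9 - (2)·0.8571 - (3)·0.0000) / (8) = 0.9107
  z = (6 - (1)·0.8571 - (-2)·0.9107) / (5) = 1.3929
Iteration 2:
  x = (6 - (-2)·0.9107 - (2)·1.3929) / (7) = 0.7194
  y = (9 - (2)·0.7194 - (3)·1.3929) / (8) = 0.4228
  z = (6 - (1)·0.7194 - (-2)·0.4228) / (5) = 1.2252
Iteration 3:
  x = (6 - (-2)·0.4228 - (2)·1.2252) / (7) = 0.6279
  y = (9 - (2)·0.6279 - (3)·1.2252) / (8) = 0.5086
  z = (6 - (1)·0.6279 - (-2)·0.5086) / (5) = 1.2779
Change: (-0.0915, 0.0858, 0.0527) → max |·| = 0.0915

0.0915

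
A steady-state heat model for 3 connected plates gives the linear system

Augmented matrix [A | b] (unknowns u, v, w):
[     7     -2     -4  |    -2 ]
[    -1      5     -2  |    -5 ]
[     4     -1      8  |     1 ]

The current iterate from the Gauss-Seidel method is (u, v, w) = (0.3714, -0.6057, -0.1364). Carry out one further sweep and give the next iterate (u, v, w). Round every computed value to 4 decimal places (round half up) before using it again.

(-0.5367, -1.1619, 0.2481)

One sweep:
  u = (-2 - (-2)·-0.6057 - (-4)·-0.1364) / (7) = -0.5367
  v = (-5 - (-1)·-0.5367 - (-2)·-0.1364) / (5) = -1.1619
  w = (1 - (4)·-0.5367 - (-1)·-1.1619) / (8) = 0.2481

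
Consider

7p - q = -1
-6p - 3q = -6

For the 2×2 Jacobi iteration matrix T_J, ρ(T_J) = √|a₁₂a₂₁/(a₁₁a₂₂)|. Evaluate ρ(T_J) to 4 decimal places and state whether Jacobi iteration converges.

0.5345

a₁₂a₂₁/(a₁₁a₂₂) = (-1)·(-6) / ((7)·(-3)) = -0.285714
ρ = √|-0.285714| = √0.285714 = 0.5345
ρ < 1, so Jacobi converges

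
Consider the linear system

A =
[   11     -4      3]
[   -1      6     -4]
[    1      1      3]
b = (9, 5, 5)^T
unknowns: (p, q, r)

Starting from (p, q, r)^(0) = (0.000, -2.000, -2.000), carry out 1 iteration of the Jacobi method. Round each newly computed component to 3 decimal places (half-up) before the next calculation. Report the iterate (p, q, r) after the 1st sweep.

Iteration 1:
  p = (9 - (-4)·-2.000 - (3)·-2.000) / (11) = 0.636
  q = (5 - (-1)·0.000 - (-4)·-2.000) / (6) = -0.500
  r = (5 - (1)·0.000 - (1)·-2.000) / (3) = 2.333

(0.636, -0.500, 2.333)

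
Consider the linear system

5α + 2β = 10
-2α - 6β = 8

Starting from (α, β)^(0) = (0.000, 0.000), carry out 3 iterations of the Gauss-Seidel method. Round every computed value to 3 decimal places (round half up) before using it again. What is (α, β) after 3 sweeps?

(2.907, -2.302)

Iteration 1:
  α = (10 - (2)·0.000) / (5) = 2.000
  β = (8 - (-2)·2.000) / (-6) = -2.000
Iteration 2:
  α = (10 - (2)·-2.000) / (5) = 2.800
  β = (8 - (-2)·2.800) / (-6) = -2.267
Iteration 3:
  α = (10 - (2)·-2.267) / (5) = 2.907
  β = (8 - (-2)·2.907) / (-6) = -2.302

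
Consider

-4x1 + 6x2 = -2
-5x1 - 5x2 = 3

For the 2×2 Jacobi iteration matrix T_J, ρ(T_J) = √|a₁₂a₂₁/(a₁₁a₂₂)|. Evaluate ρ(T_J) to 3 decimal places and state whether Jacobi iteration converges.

a₁₂a₂₁/(a₁₁a₂₂) = (6)·(-5) / ((-4)·(-5)) = -1.500000
ρ = √|-1.500000| = √1.500000 = 1.225
ρ > 1, so Jacobi diverges

1.225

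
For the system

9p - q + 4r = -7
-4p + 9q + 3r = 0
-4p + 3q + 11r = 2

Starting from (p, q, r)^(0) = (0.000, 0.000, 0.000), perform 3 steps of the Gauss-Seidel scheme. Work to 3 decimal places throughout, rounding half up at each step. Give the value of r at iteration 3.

Iteration 1:
  p = (-7 - (-1)·0.000 - (4)·0.000) / (9) = -0.778
  q = (0 - (-4)·-0.778 - (3)·0.000) / (9) = -0.346
  r = (2 - (-4)·-0.778 - (3)·-0.346) / (11) = -0.007
Iteration 2:
  p = (-7 - (-1)·-0.346 - (4)·-0.007) / (9) = -0.813
  q = (0 - (-4)·-0.813 - (3)·-0.007) / (9) = -0.359
  r = (2 - (-4)·-0.813 - (3)·-0.359) / (11) = -0.016
Iteration 3:
  p = (-7 - (-1)·-0.359 - (4)·-0.016) / (9) = -0.811
  q = (0 - (-4)·-0.811 - (3)·-0.016) / (9) = -0.355
  r = (2 - (-4)·-0.811 - (3)·-0.355) / (11) = -0.016

-0.016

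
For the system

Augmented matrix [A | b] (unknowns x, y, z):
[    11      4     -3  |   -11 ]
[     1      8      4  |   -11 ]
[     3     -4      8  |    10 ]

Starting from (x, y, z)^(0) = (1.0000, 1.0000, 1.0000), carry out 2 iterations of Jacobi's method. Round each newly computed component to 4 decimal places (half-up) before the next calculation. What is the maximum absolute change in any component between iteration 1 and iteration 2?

1.1932

Iteration 1:
  x = (-11 - (4)·1.0000 - (-3)·1.0000) / (11) = -1.0909
  y = (-11 - (1)·1.0000 - (4)·1.0000) / (8) = -2.0000
  z = (10 - (3)·1.0000 - (-4)·1.0000) / (8) = 1.3750
Iteration 2:
  x = (-11 - (4)·-2.0000 - (-3)·1.3750) / (11) = 0.1023
  y = (-11 - (1)·-1.0909 - (4)·1.3750) / (8) = -1.9261
  z = (10 - (3)·-1.0909 - (-4)·-2.0000) / (8) = 0.6591
Change: (1.1932, 0.0739, -0.7159) → max |·| = 1.1932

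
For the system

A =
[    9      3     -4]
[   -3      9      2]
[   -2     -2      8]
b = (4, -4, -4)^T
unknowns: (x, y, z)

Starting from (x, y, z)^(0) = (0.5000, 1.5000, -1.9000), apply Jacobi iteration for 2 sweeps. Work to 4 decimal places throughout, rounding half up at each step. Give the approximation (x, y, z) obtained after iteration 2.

Iteration 1:
  x = (4 - (3)·1.5000 - (-4)·-1.9000) / (9) = -0.9000
  y = (-4 - (-3)·0.5000 - (2)·-1.9000) / (9) = 0.1444
  z = (-4 - (-2)·0.5000 - (-2)·1.5000) / (8) = 0.0000
Iteration 2:
  x = (4 - (3)·0.1444 - (-4)·0.0000) / (9) = 0.3963
  y = (-4 - (-3)·-0.9000 - (2)·0.0000) / (9) = -0.7444
  z = (-4 - (-2)·-0.9000 - (-2)·0.1444) / (8) = -0.6889

(0.3963, -0.7444, -0.6889)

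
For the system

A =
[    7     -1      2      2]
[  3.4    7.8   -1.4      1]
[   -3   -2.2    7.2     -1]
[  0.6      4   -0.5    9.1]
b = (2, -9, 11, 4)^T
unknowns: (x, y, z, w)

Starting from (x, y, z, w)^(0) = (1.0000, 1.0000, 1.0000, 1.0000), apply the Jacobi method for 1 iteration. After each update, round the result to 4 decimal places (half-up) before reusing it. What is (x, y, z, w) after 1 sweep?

Iteration 1:
  x = (2 - (-1)·1.0000 - (2)·1.0000 - (2)·1.0000) / (7) = -0.1429
  y = (-9 - (3.4)·1.0000 - (-1.4)·1.0000 - (1)·1.0000) / (7.8) = -1.5385
  z = (11 - (-3)·1.0000 - (-2.2)·1.0000 - (-1)·1.0000) / (7.2) = 2.3889
  w = (4 - (0.6)·1.0000 - (4)·1.0000 - (-0.5)·1.0000) / (9.1) = -0.0110

(-0.1429, -1.5385, 2.3889, -0.0110)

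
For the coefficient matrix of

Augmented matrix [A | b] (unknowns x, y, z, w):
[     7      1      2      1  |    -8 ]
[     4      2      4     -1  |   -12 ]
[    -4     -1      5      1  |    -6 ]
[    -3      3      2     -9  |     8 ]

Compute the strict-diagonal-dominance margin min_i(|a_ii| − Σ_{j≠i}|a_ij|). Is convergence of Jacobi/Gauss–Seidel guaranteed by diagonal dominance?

row 1: |7| − (1+2+1) = 3
row 2: |2| − (4+4+1) = -7
row 3: |5| − (4+1+1) = -1
row 4: |-9| − (3+3+2) = 1
minimum over rows = -7 → not strictly diagonally dominant

-7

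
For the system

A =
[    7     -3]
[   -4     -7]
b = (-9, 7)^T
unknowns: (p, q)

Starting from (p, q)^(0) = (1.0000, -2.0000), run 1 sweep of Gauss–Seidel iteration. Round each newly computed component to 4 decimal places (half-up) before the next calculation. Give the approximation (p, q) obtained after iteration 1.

Iteration 1:
  p = (-9 - (-3)·-2.0000) / (7) = -2.1429
  q = (7 - (-4)·-2.1429) / (-7) = 0.2245

(-2.1429, 0.2245)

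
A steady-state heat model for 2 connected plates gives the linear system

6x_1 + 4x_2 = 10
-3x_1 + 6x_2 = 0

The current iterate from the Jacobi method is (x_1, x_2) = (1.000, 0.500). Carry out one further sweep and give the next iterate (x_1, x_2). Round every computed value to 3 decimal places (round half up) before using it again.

(1.333, 0.500)

One sweep:
  x_1 = (10 - (4)·0.500) / (6) = 1.333
  x_2 = (0 - (-3)·1.000) / (6) = 0.500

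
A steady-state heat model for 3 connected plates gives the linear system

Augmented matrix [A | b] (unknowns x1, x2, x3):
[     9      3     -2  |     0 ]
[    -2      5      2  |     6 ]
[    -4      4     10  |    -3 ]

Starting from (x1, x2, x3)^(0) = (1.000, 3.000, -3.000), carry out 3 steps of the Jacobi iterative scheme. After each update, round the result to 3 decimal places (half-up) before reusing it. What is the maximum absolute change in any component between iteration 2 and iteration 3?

Iteration 1:
  x1 = (0 - (3)·3.000 - (-2)·-3.000) / (9) = -1.667
  x2 = (6 - (-2)·1.000 - (2)·-3.000) / (5) = 2.800
  x3 = (-3 - (-4)·1.000 - (4)·3.000) / (10) = -1.100
Iteration 2:
  x1 = (0 - (3)·2.800 - (-2)·-1.100) / (9) = -1.178
  x2 = (6 - (-2)·-1.667 - (2)·-1.100) / (5) = 0.973
  x3 = (-3 - (-4)·-1.667 - (4)·2.800) / (10) = -2.087
Iteration 3:
  x1 = (0 - (3)·0.973 - (-2)·-2.087) / (9) = -0.788
  x2 = (6 - (-2)·-1.178 - (2)·-2.087) / (5) = 1.564
  x3 = (-3 - (-4)·-1.178 - (4)·0.973) / (10) = -1.160
Change: (0.390, 0.591, 0.927) → max |·| = 0.927

0.927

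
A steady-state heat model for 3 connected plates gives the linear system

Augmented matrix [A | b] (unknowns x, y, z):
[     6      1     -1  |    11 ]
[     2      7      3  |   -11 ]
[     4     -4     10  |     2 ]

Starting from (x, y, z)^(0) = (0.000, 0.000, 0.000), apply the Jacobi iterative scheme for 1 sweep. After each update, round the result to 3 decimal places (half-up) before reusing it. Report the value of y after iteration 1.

Iteration 1:
  x = (11 - (1)·0.000 - (-1)·0.000) / (6) = 1.833
  y = (-11 - (2)·0.000 - (3)·0.000) / (7) = -1.571
  z = (2 - (4)·0.000 - (-4)·0.000) / (10) = 0.200

-1.571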